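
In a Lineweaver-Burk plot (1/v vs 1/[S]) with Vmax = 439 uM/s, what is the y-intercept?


y-intercept = 1/Vmax
= 1/439
= 0.0023 s/uM

0.0023 s/uM


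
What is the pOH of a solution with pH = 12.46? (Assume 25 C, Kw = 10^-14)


pOH = 14 - pH
pOH = 14 - 12.46
pOH = 1.54

1.54


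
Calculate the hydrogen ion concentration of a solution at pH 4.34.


[H+] = 10^(-pH)
[H+] = 10^(-4.34)
[H+] = 4.571e-05 M

4.571e-05 M


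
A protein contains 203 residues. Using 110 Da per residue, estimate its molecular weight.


MW = n_residues * 110 Da
MW = 203 * 110
MW = 22330 Da

22330 Da


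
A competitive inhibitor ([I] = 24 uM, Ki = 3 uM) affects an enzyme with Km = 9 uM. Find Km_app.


Km_app = Km * (1 + [I]/Ki)
Km_app = 9 * (1 + 24/3)
Km_app = 81.0 uM

81.0 uM


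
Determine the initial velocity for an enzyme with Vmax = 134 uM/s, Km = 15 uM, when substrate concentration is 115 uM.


v = Vmax * [S] / (Km + [S])
v = 134 * 115 / (15 + 115)
v = 118.5385 uM/s

118.5385 uM/s


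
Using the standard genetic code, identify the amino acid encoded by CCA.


Standard genetic code lookup.
Codon CCA -> Pro

Pro


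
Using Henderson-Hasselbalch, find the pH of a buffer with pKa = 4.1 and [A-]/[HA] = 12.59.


pH = pKa + log10([A-]/[HA])
pH = 4.1 + log10(12.59)
pH = 5.2

5.2


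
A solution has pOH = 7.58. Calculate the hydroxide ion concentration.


[OH-] = 10^(-pOH)
[OH-] = 10^(-7.58)
[OH-] = 2.630e-08 M

2.630e-08 M


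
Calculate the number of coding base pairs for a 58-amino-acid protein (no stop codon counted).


Each amino acid = 1 codon = 3 bp
bp = 58 * 3 = 174 bp

174 bp


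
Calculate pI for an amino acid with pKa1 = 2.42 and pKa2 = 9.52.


pI = (pKa1 + pKa2) / 2
pI = (2.42 + 9.52) / 2
pI = 5.97

5.97


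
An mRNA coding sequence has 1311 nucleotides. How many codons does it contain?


codons = nucleotides / 3
codons = 1311 / 3 = 437

437


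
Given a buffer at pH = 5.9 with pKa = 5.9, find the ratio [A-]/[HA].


[A-]/[HA] = 10^(pH - pKa)
= 10^(5.9 - 5.9)
= 1.0

1.0


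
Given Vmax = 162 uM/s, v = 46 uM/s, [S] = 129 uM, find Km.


Km = [S] * (Vmax - v) / v
Km = 129 * (162 - 46) / 46
Km = 325.3043 uM

325.3043 uM


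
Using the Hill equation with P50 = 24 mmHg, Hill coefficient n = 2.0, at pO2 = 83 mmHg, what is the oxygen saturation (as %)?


Y = pO2^n / (P50^n + pO2^n)
Y = 83^2.0 / (24^2.0 + 83^2.0)
Y = 92.28%

92.28%


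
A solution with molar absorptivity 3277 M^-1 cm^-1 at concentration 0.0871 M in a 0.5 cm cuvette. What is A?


A = epsilon * c * l
A = 3277 * 0.0871 * 0.5
A = 142.7133

142.7133


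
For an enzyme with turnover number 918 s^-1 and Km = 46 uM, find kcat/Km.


Catalytic efficiency = kcat / Km
= 918 / 46
= 19.9565 uM^-1*s^-1

19.9565 uM^-1*s^-1


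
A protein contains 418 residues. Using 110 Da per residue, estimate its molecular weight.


MW = n_residues * 110 Da
MW = 418 * 110
MW = 45980 Da

45980 Da


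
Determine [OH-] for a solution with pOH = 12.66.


[OH-] = 10^(-pOH)
[OH-] = 10^(-12.66)
[OH-] = 2.188e-13 M

2.188e-13 M


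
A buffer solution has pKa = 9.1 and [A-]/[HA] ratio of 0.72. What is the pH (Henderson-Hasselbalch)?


pH = pKa + log10([A-]/[HA])
pH = 9.1 + log10(0.72)
pH = 8.9573

8.9573


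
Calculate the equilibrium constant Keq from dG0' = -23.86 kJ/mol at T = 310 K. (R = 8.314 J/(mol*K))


Keq = exp(-dG0 * 1000 / (R * T))
Keq = exp(-(-23.86) * 1000 / (8.314 * 310))
Keq = 10484.0117

10484.0117


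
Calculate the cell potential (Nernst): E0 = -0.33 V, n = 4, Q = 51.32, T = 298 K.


E = E0 - (RT/nF) * ln(Q)
E = -0.33 - (8.314 * 298 / (4 * 96485)) * ln(51.32)
E = -0.3553 V

-0.3553 V


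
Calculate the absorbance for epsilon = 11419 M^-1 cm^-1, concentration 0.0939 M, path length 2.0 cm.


A = epsilon * c * l
A = 11419 * 0.0939 * 2.0
A = 2144.4882

2144.4882


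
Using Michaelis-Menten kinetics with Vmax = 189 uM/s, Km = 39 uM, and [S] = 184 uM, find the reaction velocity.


v = Vmax * [S] / (Km + [S])
v = 189 * 184 / (39 + 184)
v = 155.9462 uM/s

155.9462 uM/s


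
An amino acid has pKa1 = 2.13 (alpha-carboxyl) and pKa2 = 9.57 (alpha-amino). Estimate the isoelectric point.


pI = (pKa1 + pKa2) / 2
pI = (2.13 + 9.57) / 2
pI = 5.85

5.85


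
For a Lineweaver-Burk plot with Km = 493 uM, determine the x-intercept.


x-intercept = -1/Km
= -1/493
= -0.002 1/uM

-0.002 1/uM


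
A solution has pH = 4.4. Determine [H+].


[H+] = 10^(-pH)
[H+] = 10^(-4.4)
[H+] = 3.981e-05 M

3.981e-05 M


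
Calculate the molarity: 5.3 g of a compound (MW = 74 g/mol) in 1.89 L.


C = (mass / MW) / volume
C = (5.3 / 74) / 1.89
C = 0.0379 M

0.0379 M


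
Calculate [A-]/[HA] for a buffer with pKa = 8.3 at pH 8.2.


[A-]/[HA] = 10^(pH - pKa)
= 10^(8.2 - 8.3)
= 0.7943

0.7943


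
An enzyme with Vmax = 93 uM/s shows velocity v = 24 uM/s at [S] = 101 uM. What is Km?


Km = [S] * (Vmax - v) / v
Km = 101 * (93 - 24) / 24
Km = 290.375 uM

290.375 uM


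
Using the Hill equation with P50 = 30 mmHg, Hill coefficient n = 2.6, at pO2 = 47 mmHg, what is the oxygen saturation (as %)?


Y = pO2^n / (P50^n + pO2^n)
Y = 47^2.6 / (30^2.6 + 47^2.6)
Y = 76.27%

76.27%


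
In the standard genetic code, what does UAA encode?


Standard genetic code lookup.
Codon UAA -> Stop

Stop


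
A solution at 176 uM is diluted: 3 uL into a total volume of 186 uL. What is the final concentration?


C2 = C1 * V1 / V2
C2 = 176 * 3 / 186
C2 = 2.8387 uM

2.8387 uM


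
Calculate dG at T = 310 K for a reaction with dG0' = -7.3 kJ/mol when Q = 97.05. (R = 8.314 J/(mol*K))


dG = dG0' + RT * ln(Q) / 1000
dG = -7.3 + 8.314 * 310 * ln(97.05) / 1000
dG = 4.4919 kJ/mol

4.4919 kJ/mol


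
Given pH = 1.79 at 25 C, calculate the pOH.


pOH = 14 - pH
pOH = 14 - 1.79
pOH = 12.21

12.21


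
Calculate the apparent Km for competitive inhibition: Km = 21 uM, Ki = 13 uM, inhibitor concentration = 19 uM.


Km_app = Km * (1 + [I]/Ki)
Km_app = 21 * (1 + 19/13)
Km_app = 51.6923 uM

51.6923 uM


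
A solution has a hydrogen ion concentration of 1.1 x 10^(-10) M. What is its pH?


pH = -log10([H+])
pH = -log10(1.1 x 10^(-10))
pH = 9.9586

9.9586


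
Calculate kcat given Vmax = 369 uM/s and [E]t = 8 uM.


kcat = Vmax / [E]t
kcat = 369 / 8
kcat = 46.125 s^-1

46.125 s^-1


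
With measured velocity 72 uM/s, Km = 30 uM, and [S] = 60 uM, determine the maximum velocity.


Vmax = v * (Km + [S]) / [S]
Vmax = 72 * (30 + 60) / 60
Vmax = 108.0 uM/s

108.0 uM/s


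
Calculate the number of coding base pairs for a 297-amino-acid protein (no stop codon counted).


Each amino acid = 1 codon = 3 bp
bp = 297 * 3 = 891 bp

891 bp


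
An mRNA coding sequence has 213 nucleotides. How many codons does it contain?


codons = nucleotides / 3
codons = 213 / 3 = 71

71


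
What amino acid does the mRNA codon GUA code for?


Standard genetic code lookup.
Codon GUA -> Val

Val


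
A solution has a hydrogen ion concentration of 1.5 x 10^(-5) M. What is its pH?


pH = -log10([H+])
pH = -log10(1.5 x 10^(-5))
pH = 4.8239

4.8239


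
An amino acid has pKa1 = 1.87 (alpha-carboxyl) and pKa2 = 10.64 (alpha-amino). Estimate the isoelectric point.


pI = (pKa1 + pKa2) / 2
pI = (1.87 + 10.64) / 2
pI = 6.255

6.255


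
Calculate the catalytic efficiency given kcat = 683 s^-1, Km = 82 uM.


Catalytic efficiency = kcat / Km
= 683 / 82
= 8.3293 uM^-1*s^-1

8.3293 uM^-1*s^-1


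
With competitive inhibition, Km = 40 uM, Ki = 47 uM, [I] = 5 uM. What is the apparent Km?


Km_app = Km * (1 + [I]/Ki)
Km_app = 40 * (1 + 5/47)
Km_app = 44.2553 uM

44.2553 uM


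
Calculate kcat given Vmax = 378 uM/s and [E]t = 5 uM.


kcat = Vmax / [E]t
kcat = 378 / 5
kcat = 75.6 s^-1

75.6 s^-1


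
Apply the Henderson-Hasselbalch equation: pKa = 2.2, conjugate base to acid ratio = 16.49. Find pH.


pH = pKa + log10([A-]/[HA])
pH = 2.2 + log10(16.49)
pH = 3.4172

3.4172


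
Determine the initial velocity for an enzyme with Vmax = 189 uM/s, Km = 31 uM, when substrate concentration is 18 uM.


v = Vmax * [S] / (Km + [S])
v = 189 * 18 / (31 + 18)
v = 69.4286 uM/s

69.4286 uM/s


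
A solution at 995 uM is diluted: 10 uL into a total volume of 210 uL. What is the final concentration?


C2 = C1 * V1 / V2
C2 = 995 * 10 / 210
C2 = 47.381 uM

47.381 uM


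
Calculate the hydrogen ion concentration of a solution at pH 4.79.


[H+] = 10^(-pH)
[H+] = 10^(-4.79)
[H+] = 1.622e-05 M

1.622e-05 M


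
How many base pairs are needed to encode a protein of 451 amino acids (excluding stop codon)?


Each amino acid = 1 codon = 3 bp
bp = 451 * 3 = 1353 bp

1353 bp


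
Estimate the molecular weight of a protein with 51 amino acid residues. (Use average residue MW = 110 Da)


MW = n_residues * 110 Da
MW = 51 * 110
MW = 5610 Da

5610 Da


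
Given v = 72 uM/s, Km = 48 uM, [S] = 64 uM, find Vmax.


Vmax = v * (Km + [S]) / [S]
Vmax = 72 * (48 + 64) / 64
Vmax = 126.0 uM/s

126.0 uM/s


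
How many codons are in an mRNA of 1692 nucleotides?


codons = nucleotides / 3
codons = 1692 / 3 = 564

564


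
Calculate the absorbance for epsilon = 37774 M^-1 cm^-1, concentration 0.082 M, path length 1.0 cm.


A = epsilon * c * l
A = 37774 * 0.082 * 1.0
A = 3097.468

3097.468


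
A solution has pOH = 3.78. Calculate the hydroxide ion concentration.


[OH-] = 10^(-pOH)
[OH-] = 10^(-3.78)
[OH-] = 1.660e-04 M

1.660e-04 M


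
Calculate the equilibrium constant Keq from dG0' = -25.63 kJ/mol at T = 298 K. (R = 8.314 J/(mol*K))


Keq = exp(-dG0 * 1000 / (R * T))
Keq = exp(-(-25.63) * 1000 / (8.314 * 298))
Keq = 31095.0934

31095.0934


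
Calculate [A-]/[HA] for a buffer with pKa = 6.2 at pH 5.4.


[A-]/[HA] = 10^(pH - pKa)
= 10^(5.4 - 6.2)
= 0.1585

0.1585


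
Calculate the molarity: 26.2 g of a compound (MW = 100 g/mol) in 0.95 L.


C = (mass / MW) / volume
C = (26.2 / 100) / 0.95
C = 0.2758 M

0.2758 M


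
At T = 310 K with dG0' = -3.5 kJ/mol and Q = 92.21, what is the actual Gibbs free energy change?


dG = dG0' + RT * ln(Q) / 1000
dG = -3.5 + 8.314 * 310 * ln(92.21) / 1000
dG = 8.1601 kJ/mol

8.1601 kJ/mol


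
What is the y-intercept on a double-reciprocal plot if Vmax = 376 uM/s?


y-intercept = 1/Vmax
= 1/376
= 0.0027 s/uM

0.0027 s/uM


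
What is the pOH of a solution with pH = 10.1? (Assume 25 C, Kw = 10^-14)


pOH = 14 - pH
pOH = 14 - 10.1
pOH = 3.9

3.9


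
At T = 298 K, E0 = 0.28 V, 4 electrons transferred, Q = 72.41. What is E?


E = E0 - (RT/nF) * ln(Q)
E = 0.28 - (8.314 * 298 / (4 * 96485)) * ln(72.41)
E = 0.2525 V

0.2525 V


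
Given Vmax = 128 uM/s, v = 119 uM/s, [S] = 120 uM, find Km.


Km = [S] * (Vmax - v) / v
Km = 120 * (128 - 119) / 119
Km = 9.0756 uM

9.0756 uM


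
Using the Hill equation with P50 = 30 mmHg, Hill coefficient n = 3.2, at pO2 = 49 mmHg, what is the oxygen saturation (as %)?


Y = pO2^n / (P50^n + pO2^n)
Y = 49^3.2 / (30^3.2 + 49^3.2)
Y = 82.78%

82.78%


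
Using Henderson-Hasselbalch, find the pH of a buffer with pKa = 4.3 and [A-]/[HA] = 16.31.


pH = pKa + log10([A-]/[HA])
pH = 4.3 + log10(16.31)
pH = 5.5125

5.5125


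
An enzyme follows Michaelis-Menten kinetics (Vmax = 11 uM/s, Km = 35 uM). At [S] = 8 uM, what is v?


v = Vmax * [S] / (Km + [S])
v = 11 * 8 / (35 + 8)
v = 2.0465 uM/s

2.0465 uM/s


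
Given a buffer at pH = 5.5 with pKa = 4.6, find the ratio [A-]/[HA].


[A-]/[HA] = 10^(pH - pKa)
= 10^(5.5 - 4.6)
= 7.9433

7.9433


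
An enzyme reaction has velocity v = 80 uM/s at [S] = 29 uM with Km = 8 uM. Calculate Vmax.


Vmax = v * (Km + [S]) / [S]
Vmax = 80 * (8 + 29) / 29
Vmax = 102.069 uM/s

102.069 uM/s


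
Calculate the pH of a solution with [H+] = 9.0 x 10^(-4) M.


pH = -log10([H+])
pH = -log10(9.0 x 10^(-4))
pH = 3.0458

3.0458


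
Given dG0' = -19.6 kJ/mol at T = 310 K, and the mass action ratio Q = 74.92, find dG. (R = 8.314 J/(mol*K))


dG = dG0' + RT * ln(Q) / 1000
dG = -19.6 + 8.314 * 310 * ln(74.92) / 1000
dG = -8.4751 kJ/mol

-8.4751 kJ/mol


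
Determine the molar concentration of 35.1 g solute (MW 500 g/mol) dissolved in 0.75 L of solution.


C = (mass / MW) / volume
C = (35.1 / 500) / 0.75
C = 0.0936 M

0.0936 M


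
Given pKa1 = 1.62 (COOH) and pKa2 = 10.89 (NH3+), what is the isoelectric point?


pI = (pKa1 + pKa2) / 2
pI = (1.62 + 10.89) / 2
pI = 6.255

6.255


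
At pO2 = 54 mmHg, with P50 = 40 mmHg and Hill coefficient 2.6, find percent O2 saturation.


Y = pO2^n / (P50^n + pO2^n)
Y = 54^2.6 / (40^2.6 + 54^2.6)
Y = 68.57%

68.57%


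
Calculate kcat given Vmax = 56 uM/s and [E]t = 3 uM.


kcat = Vmax / [E]t
kcat = 56 / 3
kcat = 18.6667 s^-1

18.6667 s^-1


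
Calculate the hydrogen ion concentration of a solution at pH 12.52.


[H+] = 10^(-pH)
[H+] = 10^(-12.52)
[H+] = 3.020e-13 M

3.020e-13 M


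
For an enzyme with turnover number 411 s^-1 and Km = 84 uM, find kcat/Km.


Catalytic efficiency = kcat / Km
= 411 / 84
= 4.8929 uM^-1*s^-1

4.8929 uM^-1*s^-1


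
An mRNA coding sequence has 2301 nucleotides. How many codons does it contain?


codons = nucleotides / 3
codons = 2301 / 3 = 767

767


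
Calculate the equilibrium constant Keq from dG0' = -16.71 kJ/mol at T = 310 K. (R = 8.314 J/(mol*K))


Keq = exp(-dG0 * 1000 / (R * T))
Keq = exp(-(-16.71) * 1000 / (8.314 * 310))
Keq = 654.2102

654.2102


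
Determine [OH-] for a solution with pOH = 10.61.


[OH-] = 10^(-pOH)
[OH-] = 10^(-10.61)
[OH-] = 2.455e-11 M

2.455e-11 M


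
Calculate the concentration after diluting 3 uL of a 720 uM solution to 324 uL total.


C2 = C1 * V1 / V2
C2 = 720 * 3 / 324
C2 = 6.6667 uM

6.6667 uM


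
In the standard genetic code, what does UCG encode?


Standard genetic code lookup.
Codon UCG -> Ser

Ser


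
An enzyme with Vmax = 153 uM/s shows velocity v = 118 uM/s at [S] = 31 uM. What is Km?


Km = [S] * (Vmax - v) / v
Km = 31 * (153 - 118) / 118
Km = 9.1949 uM

9.1949 uM


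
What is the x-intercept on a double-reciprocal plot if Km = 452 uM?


x-intercept = -1/Km
= -1/452
= -0.0022 1/uM

-0.0022 1/uM


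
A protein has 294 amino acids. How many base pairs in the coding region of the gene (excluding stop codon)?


Each amino acid = 1 codon = 3 bp
bp = 294 * 3 = 882 bp

882 bp


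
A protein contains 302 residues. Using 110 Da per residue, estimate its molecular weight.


MW = n_residues * 110 Da
MW = 302 * 110
MW = 33220 Da

33220 Da


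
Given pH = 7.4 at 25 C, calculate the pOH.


pOH = 14 - pH
pOH = 14 - 7.4
pOH = 6.6

6.6


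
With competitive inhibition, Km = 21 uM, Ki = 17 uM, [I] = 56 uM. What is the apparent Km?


Km_app = Km * (1 + [I]/Ki)
Km_app = 21 * (1 + 56/17)
Km_app = 90.1765 uM

90.1765 uM


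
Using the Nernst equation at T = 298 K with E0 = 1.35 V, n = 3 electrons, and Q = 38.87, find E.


E = E0 - (RT/nF) * ln(Q)
E = 1.35 - (8.314 * 298 / (3 * 96485)) * ln(38.87)
E = 1.3187 V

1.3187 V


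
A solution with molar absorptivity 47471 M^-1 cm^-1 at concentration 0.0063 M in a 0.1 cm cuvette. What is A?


A = epsilon * c * l
A = 47471 * 0.0063 * 0.1
A = 29.9067

29.9067


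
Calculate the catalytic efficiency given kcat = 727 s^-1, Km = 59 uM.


Catalytic efficiency = kcat / Km
= 727 / 59
= 12.322 uM^-1*s^-1

12.322 uM^-1*s^-1


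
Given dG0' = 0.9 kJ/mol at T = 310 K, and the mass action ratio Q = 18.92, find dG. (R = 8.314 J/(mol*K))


dG = dG0' + RT * ln(Q) / 1000
dG = 0.9 + 8.314 * 310 * ln(18.92) / 1000
dG = 8.4779 kJ/mol

8.4779 kJ/mol


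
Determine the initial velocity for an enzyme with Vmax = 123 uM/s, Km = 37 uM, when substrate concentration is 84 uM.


v = Vmax * [S] / (Km + [S])
v = 123 * 84 / (37 + 84)
v = 85.3884 uM/s

85.3884 uM/s


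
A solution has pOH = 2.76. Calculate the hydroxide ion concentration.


[OH-] = 10^(-pOH)
[OH-] = 10^(-2.76)
[OH-] = 0.0017 M

0.0017 M


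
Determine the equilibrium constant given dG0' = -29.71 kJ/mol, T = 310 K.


Keq = exp(-dG0 * 1000 / (R * T))
Keq = exp(-(-29.71) * 1000 / (8.314 * 310))
Keq = 101456.8337

101456.8337


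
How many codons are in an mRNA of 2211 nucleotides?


codons = nucleotides / 3
codons = 2211 / 3 = 737

737


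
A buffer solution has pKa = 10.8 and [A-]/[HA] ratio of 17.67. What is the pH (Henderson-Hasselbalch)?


pH = pKa + log10([A-]/[HA])
pH = 10.8 + log10(17.67)
pH = 12.0472

12.0472


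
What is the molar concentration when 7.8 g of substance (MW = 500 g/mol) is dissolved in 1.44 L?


C = (mass / MW) / volume
C = (7.8 / 500) / 1.44
C = 0.0108 M

0.0108 M


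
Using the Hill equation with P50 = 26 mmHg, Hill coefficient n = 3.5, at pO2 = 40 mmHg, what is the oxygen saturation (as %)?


Y = pO2^n / (P50^n + pO2^n)
Y = 40^3.5 / (26^3.5 + 40^3.5)
Y = 81.87%

81.87%


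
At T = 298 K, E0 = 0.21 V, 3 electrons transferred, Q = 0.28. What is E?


E = E0 - (RT/nF) * ln(Q)
E = 0.21 - (8.314 * 298 / (3 * 96485)) * ln(0.28)
E = 0.2209 V

0.2209 V


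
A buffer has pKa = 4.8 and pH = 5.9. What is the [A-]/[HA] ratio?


[A-]/[HA] = 10^(pH - pKa)
= 10^(5.9 - 4.8)
= 12.5893

12.5893


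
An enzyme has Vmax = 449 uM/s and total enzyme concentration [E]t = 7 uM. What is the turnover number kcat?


kcat = Vmax / [E]t
kcat = 449 / 7
kcat = 64.1429 s^-1

64.1429 s^-1


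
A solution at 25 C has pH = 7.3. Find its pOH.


pOH = 14 - pH
pOH = 14 - 7.3
pOH = 6.7

6.7


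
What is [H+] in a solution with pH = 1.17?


[H+] = 10^(-pH)
[H+] = 10^(-1.17)
[H+] = 0.0676 M

0.0676 M


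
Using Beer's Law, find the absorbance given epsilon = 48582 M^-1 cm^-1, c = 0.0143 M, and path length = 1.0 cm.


A = epsilon * c * l
A = 48582 * 0.0143 * 1.0
A = 694.7226

694.7226


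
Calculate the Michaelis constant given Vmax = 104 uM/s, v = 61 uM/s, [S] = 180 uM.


Km = [S] * (Vmax - v) / v
Km = 180 * (104 - 61) / 61
Km = 126.8852 uM

126.8852 uM


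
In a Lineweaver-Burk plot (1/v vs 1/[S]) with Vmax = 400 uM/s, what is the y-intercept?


y-intercept = 1/Vmax
= 1/400
= 0.0025 s/uM

0.0025 s/uM


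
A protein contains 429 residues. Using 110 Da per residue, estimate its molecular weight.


MW = n_residues * 110 Da
MW = 429 * 110
MW = 47190 Da

47190 Da


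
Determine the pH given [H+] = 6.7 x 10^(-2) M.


pH = -log10([H+])
pH = -log10(6.7 x 10^(-2))
pH = 1.1739

1.1739


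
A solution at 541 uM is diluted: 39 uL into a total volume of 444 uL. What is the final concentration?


C2 = C1 * V1 / V2
C2 = 541 * 39 / 444
C2 = 47.5203 uM

47.5203 uM


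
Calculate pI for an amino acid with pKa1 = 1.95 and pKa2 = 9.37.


pI = (pKa1 + pKa2) / 2
pI = (1.95 + 9.37) / 2
pI = 5.66

5.66


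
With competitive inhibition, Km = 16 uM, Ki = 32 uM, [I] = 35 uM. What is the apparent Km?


Km_app = Km * (1 + [I]/Ki)
Km_app = 16 * (1 + 35/32)
Km_app = 33.5 uM

33.5 uM


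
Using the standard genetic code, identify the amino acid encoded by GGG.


Standard genetic code lookup.
Codon GGG -> Gly

Gly


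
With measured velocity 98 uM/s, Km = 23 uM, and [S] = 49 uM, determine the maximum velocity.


Vmax = v * (Km + [S]) / [S]
Vmax = 98 * (23 + 49) / 49
Vmax = 144.0 uM/s

144.0 uM/s


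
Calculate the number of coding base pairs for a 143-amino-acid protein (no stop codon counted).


Each amino acid = 1 codon = 3 bp
bp = 143 * 3 = 429 bp

429 bp


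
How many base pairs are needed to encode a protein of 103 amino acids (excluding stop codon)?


Each amino acid = 1 codon = 3 bp
bp = 103 * 3 = 309 bp

309 bp


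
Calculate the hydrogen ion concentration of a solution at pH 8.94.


[H+] = 10^(-pH)
[H+] = 10^(-8.94)
[H+] = 1.148e-09 M

1.148e-09 M


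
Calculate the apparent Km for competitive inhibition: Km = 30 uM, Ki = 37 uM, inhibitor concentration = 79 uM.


Km_app = Km * (1 + [I]/Ki)
Km_app = 30 * (1 + 79/37)
Km_app = 94.0541 uM

94.0541 uM


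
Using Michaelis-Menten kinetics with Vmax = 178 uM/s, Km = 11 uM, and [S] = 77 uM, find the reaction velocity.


v = Vmax * [S] / (Km + [S])
v = 178 * 77 / (11 + 77)
v = 155.75 uM/s

155.75 uM/s


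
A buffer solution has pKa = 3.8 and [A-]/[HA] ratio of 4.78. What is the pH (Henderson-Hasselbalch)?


pH = pKa + log10([A-]/[HA])
pH = 3.8 + log10(4.78)
pH = 4.4794

4.4794


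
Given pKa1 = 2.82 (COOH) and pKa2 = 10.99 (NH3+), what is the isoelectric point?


pI = (pKa1 + pKa2) / 2
pI = (2.82 + 10.99) / 2
pI = 6.905

6.905


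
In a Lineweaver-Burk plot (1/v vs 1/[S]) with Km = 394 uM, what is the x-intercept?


x-intercept = -1/Km
= -1/394
= -0.0025 1/uM

-0.0025 1/uM


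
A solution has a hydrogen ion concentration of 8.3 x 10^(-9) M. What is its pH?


pH = -log10([H+])
pH = -log10(8.3 x 10^(-9))
pH = 8.0809

8.0809


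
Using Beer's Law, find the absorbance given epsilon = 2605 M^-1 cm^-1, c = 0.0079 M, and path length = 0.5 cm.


A = epsilon * c * l
A = 2605 * 0.0079 * 0.5
A = 10.2898

10.2898


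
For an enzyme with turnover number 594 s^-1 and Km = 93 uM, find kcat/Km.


Catalytic efficiency = kcat / Km
= 594 / 93
= 6.3871 uM^-1*s^-1

6.3871 uM^-1*s^-1


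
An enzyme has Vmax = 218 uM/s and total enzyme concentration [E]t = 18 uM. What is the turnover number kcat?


kcat = Vmax / [E]t
kcat = 218 / 18
kcat = 12.1111 s^-1

12.1111 s^-1


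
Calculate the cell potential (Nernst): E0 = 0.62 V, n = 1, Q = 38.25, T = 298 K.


E = E0 - (RT/nF) * ln(Q)
E = 0.62 - (8.314 * 298 / (1 * 96485)) * ln(38.25)
E = 0.5264 V

0.5264 V


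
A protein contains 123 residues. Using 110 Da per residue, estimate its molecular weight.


MW = n_residues * 110 Da
MW = 123 * 110
MW = 13530 Da

13530 Da


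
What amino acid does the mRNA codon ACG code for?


Standard genetic code lookup.
Codon ACG -> Thr

Thr


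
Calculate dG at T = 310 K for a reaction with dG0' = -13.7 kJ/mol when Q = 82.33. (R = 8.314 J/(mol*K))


dG = dG0' + RT * ln(Q) / 1000
dG = -13.7 + 8.314 * 310 * ln(82.33) / 1000
dG = -2.332 kJ/mol

-2.332 kJ/mol


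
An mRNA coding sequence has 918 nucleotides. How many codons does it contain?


codons = nucleotides / 3
codons = 918 / 3 = 306

306


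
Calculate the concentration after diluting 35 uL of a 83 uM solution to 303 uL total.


C2 = C1 * V1 / V2
C2 = 83 * 35 / 303
C2 = 9.5875 uM

9.5875 uM


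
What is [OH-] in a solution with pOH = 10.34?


[OH-] = 10^(-pOH)
[OH-] = 10^(-10.34)
[OH-] = 4.571e-11 M

4.571e-11 M


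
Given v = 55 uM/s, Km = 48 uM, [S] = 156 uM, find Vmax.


Vmax = v * (Km + [S]) / [S]
Vmax = 55 * (48 + 156) / 156
Vmax = 71.9231 uM/s

71.9231 uM/s


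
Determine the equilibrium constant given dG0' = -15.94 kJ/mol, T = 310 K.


Keq = exp(-dG0 * 1000 / (R * T))
Keq = exp(-(-15.94) * 1000 / (8.314 * 310))
Keq = 485.2533

485.2533


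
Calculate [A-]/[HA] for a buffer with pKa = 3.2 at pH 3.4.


[A-]/[HA] = 10^(pH - pKa)
= 10^(3.4 - 3.2)
= 1.5849

1.5849


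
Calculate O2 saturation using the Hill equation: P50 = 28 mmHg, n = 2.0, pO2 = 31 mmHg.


Y = pO2^n / (P50^n + pO2^n)
Y = 31^2.0 / (28^2.0 + 31^2.0)
Y = 55.07%

55.07%


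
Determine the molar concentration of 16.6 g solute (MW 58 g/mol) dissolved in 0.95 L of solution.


C = (mass / MW) / volume
C = (16.6 / 58) / 0.95
C = 0.3013 M

0.3013 M


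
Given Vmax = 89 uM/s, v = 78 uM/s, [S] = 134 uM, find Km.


Km = [S] * (Vmax - v) / v
Km = 134 * (89 - 78) / 78
Km = 18.8974 uM

18.8974 uM


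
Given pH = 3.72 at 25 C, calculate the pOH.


pOH = 14 - pH
pOH = 14 - 3.72
pOH = 10.28

10.28


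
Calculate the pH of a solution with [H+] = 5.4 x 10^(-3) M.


pH = -log10([H+])
pH = -log10(5.4 x 10^(-3))
pH = 2.2676

2.2676


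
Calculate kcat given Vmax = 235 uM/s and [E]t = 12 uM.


kcat = Vmax / [E]t
kcat = 235 / 12
kcat = 19.5833 s^-1

19.5833 s^-1


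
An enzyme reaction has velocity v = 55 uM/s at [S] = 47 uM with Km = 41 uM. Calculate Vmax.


Vmax = v * (Km + [S]) / [S]
Vmax = 55 * (41 + 47) / 47
Vmax = 102.9787 uM/s

102.9787 uM/s


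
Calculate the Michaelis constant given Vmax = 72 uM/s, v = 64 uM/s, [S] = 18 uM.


Km = [S] * (Vmax - v) / v
Km = 18 * (72 - 64) / 64
Km = 2.25 uM

2.25 uM


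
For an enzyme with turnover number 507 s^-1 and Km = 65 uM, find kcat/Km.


Catalytic efficiency = kcat / Km
= 507 / 65
= 7.8 uM^-1*s^-1

7.8 uM^-1*s^-1


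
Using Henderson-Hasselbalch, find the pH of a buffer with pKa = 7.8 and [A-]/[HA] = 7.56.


pH = pKa + log10([A-]/[HA])
pH = 7.8 + log10(7.56)
pH = 8.6785

8.6785


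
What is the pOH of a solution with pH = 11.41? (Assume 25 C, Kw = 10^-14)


pOH = 14 - pH
pOH = 14 - 11.41
pOH = 2.59

2.59


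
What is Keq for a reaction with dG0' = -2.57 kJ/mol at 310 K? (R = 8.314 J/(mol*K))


Keq = exp(-dG0 * 1000 / (R * T))
Keq = exp(-(-2.57) * 1000 / (8.314 * 310))
Keq = 2.7106

2.7106


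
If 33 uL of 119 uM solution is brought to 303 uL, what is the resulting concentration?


C2 = C1 * V1 / V2
C2 = 119 * 33 / 303
C2 = 12.9604 uM

12.9604 uM


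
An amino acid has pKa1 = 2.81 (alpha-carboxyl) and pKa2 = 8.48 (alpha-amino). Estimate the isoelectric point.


pI = (pKa1 + pKa2) / 2
pI = (2.81 + 8.48) / 2
pI = 5.645

5.645


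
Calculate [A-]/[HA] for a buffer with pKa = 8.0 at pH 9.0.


[A-]/[HA] = 10^(pH - pKa)
= 10^(9.0 - 8.0)
= 10.0

10.0


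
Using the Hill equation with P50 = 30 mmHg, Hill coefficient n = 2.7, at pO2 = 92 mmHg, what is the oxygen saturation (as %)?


Y = pO2^n / (P50^n + pO2^n)
Y = 92^2.7 / (30^2.7 + 92^2.7)
Y = 95.37%

95.37%


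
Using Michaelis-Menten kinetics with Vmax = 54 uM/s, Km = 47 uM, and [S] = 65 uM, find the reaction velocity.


v = Vmax * [S] / (Km + [S])
v = 54 * 65 / (47 + 65)
v = 31.3393 uM/s

31.3393 uM/s


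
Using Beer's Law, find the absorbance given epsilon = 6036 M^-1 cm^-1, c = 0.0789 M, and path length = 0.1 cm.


A = epsilon * c * l
A = 6036 * 0.0789 * 0.1
A = 47.624

47.624


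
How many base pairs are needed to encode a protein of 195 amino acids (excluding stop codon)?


Each amino acid = 1 codon = 3 bp
bp = 195 * 3 = 585 bp

585 bp


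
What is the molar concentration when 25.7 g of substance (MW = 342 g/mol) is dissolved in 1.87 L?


C = (mass / MW) / volume
C = (25.7 / 342) / 1.87
C = 0.0402 M

0.0402 M


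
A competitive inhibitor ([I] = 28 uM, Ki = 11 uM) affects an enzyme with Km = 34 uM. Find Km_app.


Km_app = Km * (1 + [I]/Ki)
Km_app = 34 * (1 + 28/11)
Km_app = 120.5455 uM

120.5455 uM


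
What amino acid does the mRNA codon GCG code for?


Standard genetic code lookup.
Codon GCG -> Ala

Ala


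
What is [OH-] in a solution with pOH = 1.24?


[OH-] = 10^(-pOH)
[OH-] = 10^(-1.24)
[OH-] = 0.0575 M

0.0575 M


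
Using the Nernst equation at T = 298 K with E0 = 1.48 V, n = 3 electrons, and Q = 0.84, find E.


E = E0 - (RT/nF) * ln(Q)
E = 1.48 - (8.314 * 298 / (3 * 96485)) * ln(0.84)
E = 1.4815 V

1.4815 V


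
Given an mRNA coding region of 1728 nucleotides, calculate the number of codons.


codons = nucleotides / 3
codons = 1728 / 3 = 576

576


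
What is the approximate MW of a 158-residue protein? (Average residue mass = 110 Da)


MW = n_residues * 110 Da
MW = 158 * 110
MW = 17380 Da

17380 Da


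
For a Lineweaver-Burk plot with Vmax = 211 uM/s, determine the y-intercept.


y-intercept = 1/Vmax
= 1/211
= 0.0047 s/uM

0.0047 s/uM


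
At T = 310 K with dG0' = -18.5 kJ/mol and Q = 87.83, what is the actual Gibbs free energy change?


dG = dG0' + RT * ln(Q) / 1000
dG = -18.5 + 8.314 * 310 * ln(87.83) / 1000
dG = -6.9654 kJ/mol

-6.9654 kJ/mol


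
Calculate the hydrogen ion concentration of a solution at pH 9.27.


[H+] = 10^(-pH)
[H+] = 10^(-9.27)
[H+] = 5.370e-10 M

5.370e-10 M


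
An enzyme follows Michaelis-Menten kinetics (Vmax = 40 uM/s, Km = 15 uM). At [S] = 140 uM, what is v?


v = Vmax * [S] / (Km + [S])
v = 40 * 140 / (15 + 140)
v = 36.129 uM/s

36.129 uM/s


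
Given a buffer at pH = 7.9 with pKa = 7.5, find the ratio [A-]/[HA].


[A-]/[HA] = 10^(pH - pKa)
= 10^(7.9 - 7.5)
= 2.5119

2.5119


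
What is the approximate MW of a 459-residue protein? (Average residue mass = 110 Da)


MW = n_residues * 110 Da
MW = 459 * 110
MW = 50490 Da

50490 Da


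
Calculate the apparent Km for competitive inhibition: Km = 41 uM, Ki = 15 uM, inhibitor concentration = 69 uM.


Km_app = Km * (1 + [I]/Ki)
Km_app = 41 * (1 + 69/15)
Km_app = 229.6 uM

229.6 uM


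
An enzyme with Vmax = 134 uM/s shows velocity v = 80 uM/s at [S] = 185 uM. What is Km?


Km = [S] * (Vmax - v) / v
Km = 185 * (134 - 80) / 80
Km = 124.875 uM

124.875 uM


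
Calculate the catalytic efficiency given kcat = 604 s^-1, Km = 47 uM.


Catalytic efficiency = kcat / Km
= 604 / 47
= 12.8511 uM^-1*s^-1

12.8511 uM^-1*s^-1


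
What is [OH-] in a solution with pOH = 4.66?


[OH-] = 10^(-pOH)
[OH-] = 10^(-4.66)
[OH-] = 2.188e-05 M

2.188e-05 M


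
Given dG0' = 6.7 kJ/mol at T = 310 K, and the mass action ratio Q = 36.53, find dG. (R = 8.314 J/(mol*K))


dG = dG0' + RT * ln(Q) / 1000
dG = 6.7 + 8.314 * 310 * ln(36.53) / 1000
dG = 15.9736 kJ/mol

15.9736 kJ/mol


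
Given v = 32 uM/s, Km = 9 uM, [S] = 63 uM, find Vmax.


Vmax = v * (Km + [S]) / [S]
Vmax = 32 * (9 + 63) / 63
Vmax = 36.5714 uM/s

36.5714 uM/s


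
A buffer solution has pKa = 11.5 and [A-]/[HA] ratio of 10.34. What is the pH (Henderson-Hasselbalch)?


pH = pKa + log10([A-]/[HA])
pH = 11.5 + log10(10.34)
pH = 12.5145

12.5145


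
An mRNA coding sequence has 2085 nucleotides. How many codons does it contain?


codons = nucleotides / 3
codons = 2085 / 3 = 695

695


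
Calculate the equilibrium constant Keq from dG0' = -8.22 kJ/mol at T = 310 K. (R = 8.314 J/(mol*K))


Keq = exp(-dG0 * 1000 / (R * T))
Keq = exp(-(-8.22) * 1000 / (8.314 * 310))
Keq = 24.2723

24.2723


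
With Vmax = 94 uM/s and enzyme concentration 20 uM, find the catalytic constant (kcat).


kcat = Vmax / [E]t
kcat = 94 / 20
kcat = 4.7 s^-1

4.7 s^-1


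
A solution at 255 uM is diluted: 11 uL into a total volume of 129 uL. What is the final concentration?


C2 = C1 * V1 / V2
C2 = 255 * 11 / 129
C2 = 21.7442 uM

21.7442 uM


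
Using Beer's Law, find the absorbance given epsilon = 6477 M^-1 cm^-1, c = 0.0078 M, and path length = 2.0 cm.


A = epsilon * c * l
A = 6477 * 0.0078 * 2.0
A = 101.0412

101.0412


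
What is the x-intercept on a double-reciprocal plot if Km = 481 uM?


x-intercept = -1/Km
= -1/481
= -0.0021 1/uM

-0.0021 1/uM


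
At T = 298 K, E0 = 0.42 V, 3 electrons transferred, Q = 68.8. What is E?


E = E0 - (RT/nF) * ln(Q)
E = 0.42 - (8.314 * 298 / (3 * 96485)) * ln(68.8)
E = 0.3838 V

0.3838 V


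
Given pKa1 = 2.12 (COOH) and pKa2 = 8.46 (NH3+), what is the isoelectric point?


pI = (pKa1 + pKa2) / 2
pI = (2.12 + 8.46) / 2
pI = 5.29

5.29


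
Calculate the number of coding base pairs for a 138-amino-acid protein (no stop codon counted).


Each amino acid = 1 codon = 3 bp
bp = 138 * 3 = 414 bp

414 bp


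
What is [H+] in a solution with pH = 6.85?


[H+] = 10^(-pH)
[H+] = 10^(-6.85)
[H+] = 1.413e-07 M

1.413e-07 M


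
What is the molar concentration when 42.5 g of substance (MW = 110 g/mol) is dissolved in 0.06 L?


C = (mass / MW) / volume
C = (42.5 / 110) / 0.06
C = 6.4394 M

6.4394 M


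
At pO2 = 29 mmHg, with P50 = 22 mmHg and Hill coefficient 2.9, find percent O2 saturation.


Y = pO2^n / (P50^n + pO2^n)
Y = 29^2.9 / (22^2.9 + 29^2.9)
Y = 69.02%

69.02%


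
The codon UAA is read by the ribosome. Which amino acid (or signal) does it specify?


Standard genetic code lookup.
Codon UAA -> Stop

Stop


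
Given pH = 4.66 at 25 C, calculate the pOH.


pOH = 14 - pH
pOH = 14 - 4.66
pOH = 9.34

9.34


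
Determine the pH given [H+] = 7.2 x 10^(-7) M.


pH = -log10([H+])
pH = -log10(7.2 x 10^(-7))
pH = 6.1427

6.1427


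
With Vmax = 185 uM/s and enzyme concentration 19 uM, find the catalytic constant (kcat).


kcat = Vmax / [E]t
kcat = 185 / 19
kcat = 9.7368 s^-1

9.7368 s^-1


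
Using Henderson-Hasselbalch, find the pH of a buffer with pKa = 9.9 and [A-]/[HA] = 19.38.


pH = pKa + log10([A-]/[HA])
pH = 9.9 + log10(19.38)
pH = 11.1874

11.1874


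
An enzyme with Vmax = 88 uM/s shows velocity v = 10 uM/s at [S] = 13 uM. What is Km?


Km = [S] * (Vmax - v) / v
Km = 13 * (88 - 10) / 10
Km = 101.4 uM

101.4 uM


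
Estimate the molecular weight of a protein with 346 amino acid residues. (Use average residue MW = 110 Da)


MW = n_residues * 110 Da
MW = 346 * 110
MW = 38060 Da

38060 Da


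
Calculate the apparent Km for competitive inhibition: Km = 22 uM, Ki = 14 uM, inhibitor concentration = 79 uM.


Km_app = Km * (1 + [I]/Ki)
Km_app = 22 * (1 + 79/14)
Km_app = 146.1429 uM

146.1429 uM


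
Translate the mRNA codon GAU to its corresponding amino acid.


Standard genetic code lookup.
Codon GAU -> Asp

Asp


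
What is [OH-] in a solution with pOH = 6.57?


[OH-] = 10^(-pOH)
[OH-] = 10^(-6.57)
[OH-] = 2.692e-07 M

2.692e-07 M


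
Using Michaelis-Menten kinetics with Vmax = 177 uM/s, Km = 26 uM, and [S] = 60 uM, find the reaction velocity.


v = Vmax * [S] / (Km + [S])
v = 177 * 60 / (26 + 60)
v = 123.4884 uM/s

123.4884 uM/s


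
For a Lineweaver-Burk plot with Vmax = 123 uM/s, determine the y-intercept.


y-intercept = 1/Vmax
= 1/123
= 0.0081 s/uM

0.0081 s/uM


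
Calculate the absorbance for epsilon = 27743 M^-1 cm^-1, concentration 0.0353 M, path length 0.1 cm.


A = epsilon * c * l
A = 27743 * 0.0353 * 0.1
A = 97.9328

97.9328


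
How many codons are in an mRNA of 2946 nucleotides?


codons = nucleotides / 3
codons = 2946 / 3 = 982

982


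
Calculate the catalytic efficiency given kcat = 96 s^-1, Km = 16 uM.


Catalytic efficiency = kcat / Km
= 96 / 16
= 6.0 uM^-1*s^-1

6.0 uM^-1*s^-1


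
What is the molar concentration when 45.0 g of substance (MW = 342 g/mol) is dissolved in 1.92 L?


C = (mass / MW) / volume
C = (45.0 / 342) / 1.92
C = 0.0685 M

0.0685 M


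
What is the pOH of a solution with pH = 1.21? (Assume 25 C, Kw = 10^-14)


pOH = 14 - pH
pOH = 14 - 1.21
pOH = 12.79

12.79


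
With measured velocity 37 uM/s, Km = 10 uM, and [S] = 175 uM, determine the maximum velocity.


Vmax = v * (Km + [S]) / [S]
Vmax = 37 * (10 + 175) / 175
Vmax = 39.1143 uM/s

39.1143 uM/s


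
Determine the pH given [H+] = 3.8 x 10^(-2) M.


pH = -log10([H+])
pH = -log10(3.8 x 10^(-2))
pH = 1.4202

1.4202


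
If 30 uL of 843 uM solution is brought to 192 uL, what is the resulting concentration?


C2 = C1 * V1 / V2
C2 = 843 * 30 / 192
C2 = 131.7188 uM

131.7188 uM


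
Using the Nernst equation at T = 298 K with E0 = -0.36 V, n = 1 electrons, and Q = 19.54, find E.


E = E0 - (RT/nF) * ln(Q)
E = -0.36 - (8.314 * 298 / (1 * 96485)) * ln(19.54)
E = -0.4363 V

-0.4363 V


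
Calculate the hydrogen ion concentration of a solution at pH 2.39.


[H+] = 10^(-pH)
[H+] = 10^(-2.39)
[H+] = 0.0041 M

0.0041 M


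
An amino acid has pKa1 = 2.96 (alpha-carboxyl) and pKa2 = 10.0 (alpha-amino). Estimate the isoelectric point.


pI = (pKa1 + pKa2) / 2
pI = (2.96 + 10.0) / 2
pI = 6.48

6.48


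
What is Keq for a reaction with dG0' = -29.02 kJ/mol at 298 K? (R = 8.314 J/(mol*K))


Keq = exp(-dG0 * 1000 / (R * T))
Keq = exp(-(-29.02) * 1000 / (8.314 * 298))
Keq = 122159.1995

122159.1995


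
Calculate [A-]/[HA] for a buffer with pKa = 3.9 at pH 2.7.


[A-]/[HA] = 10^(pH - pKa)
= 10^(2.7 - 3.9)
= 0.0631

0.0631


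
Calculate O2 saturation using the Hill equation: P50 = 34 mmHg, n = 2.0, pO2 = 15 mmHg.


Y = pO2^n / (P50^n + pO2^n)
Y = 15^2.0 / (34^2.0 + 15^2.0)
Y = 16.29%

16.29%


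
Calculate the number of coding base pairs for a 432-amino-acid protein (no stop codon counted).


Each amino acid = 1 codon = 3 bp
bp = 432 * 3 = 1296 bp

1296 bp


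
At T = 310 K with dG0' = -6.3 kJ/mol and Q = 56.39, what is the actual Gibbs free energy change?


dG = dG0' + RT * ln(Q) / 1000
dG = -6.3 + 8.314 * 310 * ln(56.39) / 1000
dG = 4.0926 kJ/mol

4.0926 kJ/mol


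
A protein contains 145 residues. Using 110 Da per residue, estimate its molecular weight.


MW = n_residues * 110 Da
MW = 145 * 110
MW = 15950 Da

15950 Da


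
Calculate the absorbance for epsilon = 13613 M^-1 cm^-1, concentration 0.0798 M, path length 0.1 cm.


A = epsilon * c * l
A = 13613 * 0.0798 * 0.1
A = 108.6317

108.6317


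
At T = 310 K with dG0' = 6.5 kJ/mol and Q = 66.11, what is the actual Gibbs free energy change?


dG = dG0' + RT * ln(Q) / 1000
dG = 6.5 + 8.314 * 310 * ln(66.11) / 1000
dG = 17.3025 kJ/mol

17.3025 kJ/mol


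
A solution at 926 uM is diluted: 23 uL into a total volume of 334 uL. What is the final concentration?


C2 = C1 * V1 / V2
C2 = 926 * 23 / 334
C2 = 63.7665 uM

63.7665 uM


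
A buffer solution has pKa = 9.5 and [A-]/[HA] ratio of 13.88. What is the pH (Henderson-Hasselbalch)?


pH = pKa + log10([A-]/[HA])
pH = 9.5 + log10(13.88)
pH = 10.6424

10.6424


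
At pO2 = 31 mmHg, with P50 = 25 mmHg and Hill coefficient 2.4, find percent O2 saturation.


Y = pO2^n / (P50^n + pO2^n)
Y = 31^2.4 / (25^2.4 + 31^2.4)
Y = 62.63%

62.63%


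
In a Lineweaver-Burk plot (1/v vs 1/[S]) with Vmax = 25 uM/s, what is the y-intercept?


y-intercept = 1/Vmax
= 1/25
= 0.04 s/uM

0.04 s/uM


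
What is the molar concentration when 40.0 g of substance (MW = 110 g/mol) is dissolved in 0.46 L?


C = (mass / MW) / volume
C = (40.0 / 110) / 0.46
C = 0.7905 M

0.7905 M


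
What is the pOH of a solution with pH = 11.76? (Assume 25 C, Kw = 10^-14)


pOH = 14 - pH
pOH = 14 - 11.76
pOH = 2.24

2.24


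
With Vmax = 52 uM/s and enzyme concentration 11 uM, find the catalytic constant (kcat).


kcat = Vmax / [E]t
kcat = 52 / 11
kcat = 4.7273 s^-1

4.7273 s^-1


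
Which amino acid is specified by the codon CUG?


Standard genetic code lookup.
Codon CUG -> Leu

Leu


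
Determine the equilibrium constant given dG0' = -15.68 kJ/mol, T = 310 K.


Keq = exp(-dG0 * 1000 / (R * T))
Keq = exp(-(-15.68) * 1000 / (8.314 * 310))
Keq = 438.6895

438.6895


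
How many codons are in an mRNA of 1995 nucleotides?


codons = nucleotides / 3
codons = 1995 / 3 = 665

665


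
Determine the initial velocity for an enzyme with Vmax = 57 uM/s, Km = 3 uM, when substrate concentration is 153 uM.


v = Vmax * [S] / (Km + [S])
v = 57 * 153 / (3 + 153)
v = 55.9038 uM/s

55.9038 uM/s


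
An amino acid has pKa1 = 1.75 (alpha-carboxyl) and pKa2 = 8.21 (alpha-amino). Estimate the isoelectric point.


pI = (pKa1 + pKa2) / 2
pI = (1.75 + 8.21) / 2
pI = 4.98

4.98


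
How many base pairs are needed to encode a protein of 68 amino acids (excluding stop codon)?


Each amino acid = 1 codon = 3 bp
bp = 68 * 3 = 204 bp

204 bp


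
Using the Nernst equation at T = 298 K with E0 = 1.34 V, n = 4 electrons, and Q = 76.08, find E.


E = E0 - (RT/nF) * ln(Q)
E = 1.34 - (8.314 * 298 / (4 * 96485)) * ln(76.08)
E = 1.3122 V

1.3122 V


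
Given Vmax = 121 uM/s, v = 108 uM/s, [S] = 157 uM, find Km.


Km = [S] * (Vmax - v) / v
Km = 157 * (121 - 108) / 108
Km = 18.8981 uM

18.8981 uM
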